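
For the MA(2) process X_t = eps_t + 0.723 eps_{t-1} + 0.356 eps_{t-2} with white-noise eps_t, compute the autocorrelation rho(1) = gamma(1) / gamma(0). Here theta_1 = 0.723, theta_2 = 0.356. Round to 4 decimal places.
\rho(1) = 0.5944

For an MA(q) process with theta_0 = 1, the autocovariance is
  gamma(k) = sigma^2 * sum_{i=0..q-k} theta_i * theta_{i+k},
and rho(k) = gamma(k) / gamma(0). Sigma^2 cancels.
  numerator   = (1)*(0.723) + (0.723)*(0.356) = 0.980388.
  denominator = (1)^2 + (0.723)^2 + (0.356)^2 = 1.649465.
  rho(1) = 0.980388 / 1.649465 = 0.5944.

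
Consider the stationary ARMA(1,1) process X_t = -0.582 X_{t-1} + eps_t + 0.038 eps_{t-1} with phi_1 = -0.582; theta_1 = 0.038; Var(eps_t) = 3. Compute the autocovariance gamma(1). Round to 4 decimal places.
\gamma(1) = -2.4134

Multiply the model equation by X_{t-k} and take expectations. With theta_0 = psi_0 = 1 and psi_j the MA(infinity) weights, this gives
  gamma(k) - sum_i phi_i gamma(k-i) = c_k,
  c_k = sigma^2 * sum_{j=k..q} theta_j psi_{j-k}   (c_k = 0 for k > q),
using gamma(-m) = gamma(m).
psi-weights needed (psi_j = theta_j + sum_i phi_i psi_{j-i}):
  psi_1 = theta_1 + phi_1 = 0.038 + (-0.582) = -0.544
Right-hand sides:
  c_0 = sigma^2 (1 + theta_1 psi_1) = 3 * (1 + (0.038)(-0.544)) = 3 * 0.979328 = 2.937984
  c_1 = sigma^2 theta_1 = 3 * (0.038) = 0.114
  c_2 = 0
Equations for k = 0 and k = 1 (AR order 1):
  gamma(0) = phi_1 gamma(1) + c_0
  gamma(1) = phi_1 gamma(0) + c_1
Substituting the second into the first: gamma(0) (1 - phi_1^2) = c_0 + phi_1 c_1, so
  gamma(0) = (c_0 + phi_1 c_1) / (1 - phi_1^2) = (2.937984 + (-0.582)(0.114)) / (1 - (-0.582)^2) = 2.871636 / 0.661276 = 4.342568.
  gamma(1) = phi_1 gamma(0) + c_1 = (-0.582)(4.342568) + (0.114) = -2.413375.
Therefore gamma(1) = -2.4134 (to 4 decimal places).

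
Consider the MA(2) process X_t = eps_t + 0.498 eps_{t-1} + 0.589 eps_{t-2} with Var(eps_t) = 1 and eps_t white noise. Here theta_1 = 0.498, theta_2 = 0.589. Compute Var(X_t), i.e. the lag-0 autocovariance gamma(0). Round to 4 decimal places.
\gamma(0) = 1.5949

For an MA(q) process X_t = eps_t + sum_i theta_i eps_{t-i} with
Var(eps_t) = sigma^2, the variance is
  gamma(0) = sigma^2 * (1 + sum_i theta_i^2).
  sum_i theta_i^2 = (0.498)^2 + (0.589)^2 = 0.248004 + 0.346921 = 0.594925.
  gamma(0) = 1 * (1 + 0.594925) = 1 * 1.594925 = 1.594925, which rounds to 1.5949.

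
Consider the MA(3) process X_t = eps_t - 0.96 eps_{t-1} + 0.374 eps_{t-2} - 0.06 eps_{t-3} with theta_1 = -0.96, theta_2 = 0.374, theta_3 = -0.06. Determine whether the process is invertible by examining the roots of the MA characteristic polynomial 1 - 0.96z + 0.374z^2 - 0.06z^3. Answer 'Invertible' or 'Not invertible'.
\text{Invertible}

The MA(q) characteristic polynomial is P(z) = 1 - 0.96z + 0.374z^2 - 0.06z^3.
Invertibility requires all roots to lie outside the unit circle, i.e. |z| > 1 for every root.
Degree 3: look for a simple real root z0 first, then factor out (1 - z/z0) and solve the remaining quadratic.
Testing z0 = 2.5: P(2.5) = 1 + (-0.96)(2.5) + (0.374)(2.5)^2 + (-0.06)(2.5)^3
  = 1 + (-2.4) + (2.3375) + (-0.9375) = 0.  So z_0 = 2.5 is a root, |z_0| = 2.5.
Divide out the factor (1 - 0.4 z) = (1 - z/z0) (since 1/z0 = 0.4):
  P(z) = (1 - 0.4 z)(1 + (-0.56) z + (0.15) z^2)
  [check: z-coef -0.56 - (0.4) = -0.96; z^2-coef 0.15 - (0.4)(-0.56) = 0.374; z^3-coef -(0.4)(0.15) = -0.06.]
Remaining roots from the quadratic factor 1 + (-0.56) z + (0.15) z^2:
  Set 1 + (-0.56) z + (0.15) z^2 = 0, i.e. a z^2 + b z + c = 0 with a = 0.15, b = -0.56, c = 1.
  Discriminant D = b^2 - 4ac = (-0.56)^2 - 4*(0.15)*1 = 0.3136 - (0.6) = -0.2864.
  D < 0, so the roots are the complex-conjugate pair z = (-b +/- i sqrt(-D)) / (2a) = 1.8667 +/- 1.7839i.
  For a conjugate pair |z|^2 = z * conj(z) = (product of roots) = c/a = 1/(0.15) = 6.666667, so |z| = sqrt(6.666667) = 2.582 for both roots.
Moduli of all roots: 2.5000, 2.5820, 2.5820.
All moduli strictly greater than 1? Yes.
Verdict: Invertible.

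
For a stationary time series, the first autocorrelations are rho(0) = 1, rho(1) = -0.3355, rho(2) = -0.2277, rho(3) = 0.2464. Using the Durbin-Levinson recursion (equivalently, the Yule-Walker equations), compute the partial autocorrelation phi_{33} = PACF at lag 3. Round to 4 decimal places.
\phi_{33} = 0.0160

The PACF at lag k is phi_{kk}, the last component of the solution
to the Yule-Walker system G_k phi = r_k where
  (G_k)_{ij} = rho(|i - j|), (r_k)_i = rho(i), i,j = 1..k.
Equivalently, Durbin-Levinson gives phi_{kk} iteratively:
  phi_{11} = rho(1)
  phi_{kk} = [rho(k) - sum_{j=1..k-1} phi_{k-1,j} rho(k-j)]
            / [1 - sum_{j=1..k-1} phi_{k-1,j} rho(j)],
  phi_{k,j} = phi_{k-1,j} - phi_{kk} phi_{k-1,k-j},  j = 1..k-1.
Step k = 1:
  phi_11 = rho(1) = -0.3355.
Step k = 2:
  phi_22 = [rho(2) - phi_11 rho(1)] / [1 - phi_11 rho(1)] = [-0.2277 - (-0.3355)(-0.3355)] / [1 - (-0.3355)(-0.3355)]
         = -0.34026025 / 0.88743975 = -0.383418.
  Update: phi_21 = phi_11 - phi_22 phi_11 = -0.3355 - (-0.383418)(-0.3355) = -0.464137.
Step k = 3:
  phi_33 = [rho(3) - phi_21 rho(2) - phi_22 rho(1)] / [1 - phi_21 rho(1) - phi_22 rho(2)]
    numerator   = 0.2464 - (-0.464137)(-0.2277) - (-0.383418)(-0.3355) = 0.01207938
    denominator = 1 - (-0.464137)(-0.3355) - (-0.383418)(-0.2277) = 0.75697789
  phi_33 = 0.01207938 / 0.75697789 = 0.016.
Therefore phi_{33} = 0.0160.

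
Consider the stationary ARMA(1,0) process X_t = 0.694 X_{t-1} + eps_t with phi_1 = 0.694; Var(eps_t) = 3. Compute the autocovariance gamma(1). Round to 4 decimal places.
\gamma(1) = 4.0165

Multiply the model equation by X_{t-k} and take expectations. With theta_0 = psi_0 = 1 and psi_j the MA(infinity) weights, this gives
  gamma(k) - sum_i phi_i gamma(k-i) = c_k,
  c_k = sigma^2 * sum_{j=k..q} theta_j psi_{j-k}   (c_k = 0 for k > q),
using gamma(-m) = gamma(m).
Pure AR (q = 0): c_0 = sigma^2 = 3, c_k = 0 for k >= 1.
Equations for k = 0 and k = 1 (AR order 1):
  gamma(0) = phi_1 gamma(1) + c_0
  gamma(1) = phi_1 gamma(0) + c_1
Substituting the second into the first: gamma(0) (1 - phi_1^2) = c_0 + phi_1 c_1, so
  gamma(0) = c_0 / (1 - phi_1^2) = 3 / (1 - (0.694)^2) = 3 / 0.518364 = 5.787439.
  gamma(1) = phi_1 gamma(0) = (0.694)(5.787439) = 4.016483.
Therefore gamma(1) = 4.0165 (to 4 decimal places).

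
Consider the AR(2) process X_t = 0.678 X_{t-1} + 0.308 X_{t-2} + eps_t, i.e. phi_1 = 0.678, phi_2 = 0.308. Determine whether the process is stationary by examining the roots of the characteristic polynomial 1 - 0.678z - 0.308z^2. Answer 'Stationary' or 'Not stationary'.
\text{Stationary}

The AR(p) characteristic polynomial is P(z) = 1 - 0.678z - 0.308z^2.
Stationarity requires all roots to lie outside the unit circle, i.e. |z| > 1 for every root.
Set 1 + (-0.678) z + (-0.308) z^2 = 0, i.e. a z^2 + b z + c = 0 with a = -0.308, b = -0.678, c = 1.
Discriminant D = b^2 - 4ac = (-0.678)^2 - 4*(-0.308)*1 = 0.459684 - (-1.232) = 1.691684.
D >= 0, so the roots are real: z = (-b +/- sqrt(D)) / (2a) = (0.678 +/- 1.300648) / (-0.616).
  z_1 = (0.678 + 1.300648) / (-0.616) = -3.2121,   |z_1| = 3.2121.
  z_2 = (0.678 - 1.300648) / (-0.616) = 1.0108,   |z_2| = 1.0108.
Moduli of all roots: 3.2121, 1.0108.
All moduli strictly greater than 1? Yes.
Verdict: Stationary.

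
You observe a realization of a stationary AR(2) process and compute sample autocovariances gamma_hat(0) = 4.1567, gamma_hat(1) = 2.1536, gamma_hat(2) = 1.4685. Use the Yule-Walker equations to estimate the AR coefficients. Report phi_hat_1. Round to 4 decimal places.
\hat\phi_{1} = 0.4580

The Yule-Walker equations for an AR(p) process read, in matrix form,
  Gamma_p phi = r_p,   with   (Gamma_p)_{ij} = gamma(|i - j|),
                       (r_p)_i = gamma(i),   i,j = 1..p.
Substitute the sample gammas (Toeplitz matrix and right-hand side of size 2):
  Gamma_p = [[4.1567, 2.1536], [2.1536, 4.1567]]
  r_p     = [2.1536, 1.4685]
Written out:
  4.1567 phi_1 + 2.1536 phi_2 = 2.1536
  2.1536 phi_1 + 4.1567 phi_2 = 1.4685
Solve by Cramer's rule:
  det = gamma(0)^2 - gamma(1)^2 = (4.1567)^2 - (2.1536)^2 = 17.27815489 - 4.63799296 = 12.64016193
  phi_hat_1 = [gamma(1) gamma(0) - gamma(1) gamma(2)] / det = [(2.1536)(4.1567) - (2.1536)(1.4685)] / 12.64016193 = 5.78930752 / 12.64016193 = 0.458
  phi_hat_2 = [gamma(0) gamma(2) - gamma(1)^2] / det = [(4.1567)(1.4685) - (2.1536)^2] / 12.64016193 = 1.46612099 / 12.64016193 = 0.116
So phi_hat = [0.4580, 0.1160].
Therefore phi_hat_1 = 0.4580.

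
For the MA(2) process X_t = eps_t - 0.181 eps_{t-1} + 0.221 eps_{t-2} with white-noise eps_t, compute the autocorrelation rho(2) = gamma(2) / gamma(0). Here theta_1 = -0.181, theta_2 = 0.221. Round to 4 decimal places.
\rho(2) = 0.2043

For an MA(q) process with theta_0 = 1, the autocovariance is
  gamma(k) = sigma^2 * sum_{i=0..q-k} theta_i * theta_{i+k},
and rho(k) = gamma(k) / gamma(0). Sigma^2 cancels.
  numerator   = (1)*(0.221) = 0.221.
  denominator = (1)^2 + (-0.181)^2 + (0.221)^2 = 1.081602.
  rho(2) = 0.221 / 1.081602 = 0.2043.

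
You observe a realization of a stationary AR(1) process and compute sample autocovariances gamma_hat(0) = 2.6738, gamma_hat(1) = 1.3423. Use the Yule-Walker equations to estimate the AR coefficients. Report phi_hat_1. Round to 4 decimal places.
\hat\phi_{1} = 0.5020

The Yule-Walker equations for an AR(p) process read, in matrix form,
  Gamma_p phi = r_p,   with   (Gamma_p)_{ij} = gamma(|i - j|),
                       (r_p)_i = gamma(i),   i,j = 1..p.
Substitute the sample gammas (Toeplitz matrix and right-hand side of size 1):
  Gamma_p = [[2.6738]]
  r_p     = [1.3423]
With p = 1 this is the single equation gamma(0) phi_1 = gamma(1):
  phi_hat_1 = gamma(1) / gamma(0) = 1.3423 / 2.6738 = 0.5020.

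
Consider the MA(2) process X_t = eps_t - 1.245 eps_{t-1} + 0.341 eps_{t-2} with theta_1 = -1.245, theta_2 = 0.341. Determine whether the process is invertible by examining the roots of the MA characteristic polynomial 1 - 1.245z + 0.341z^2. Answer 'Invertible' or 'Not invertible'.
\text{Invertible}

The MA(q) characteristic polynomial is P(z) = 1 - 1.245z + 0.341z^2.
Invertibility requires all roots to lie outside the unit circle, i.e. |z| > 1 for every root.
Set 1 + (-1.245) z + (0.341) z^2 = 0, i.e. a z^2 + b z + c = 0 with a = 0.341, b = -1.245, c = 1.
Discriminant D = b^2 - 4ac = (-1.245)^2 - 4*(0.341)*1 = 1.550025 - (1.364) = 0.186025.
D >= 0, so the roots are real: z = (-b +/- sqrt(D)) / (2a) = (1.245 +/- 0.431306) / (0.682).
  z_1 = (1.245 + 0.431306) / (0.682) = 2.4579,   |z_1| = 2.4579.
  z_2 = (1.245 - 0.431306) / (0.682) = 1.1931,   |z_2| = 1.1931.
Moduli of all roots: 2.4579, 1.1931.
All moduli strictly greater than 1? Yes.
Verdict: Invertible.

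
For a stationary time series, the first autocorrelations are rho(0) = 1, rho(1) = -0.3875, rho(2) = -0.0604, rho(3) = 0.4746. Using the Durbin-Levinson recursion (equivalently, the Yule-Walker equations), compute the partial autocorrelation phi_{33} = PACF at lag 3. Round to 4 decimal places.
\phi_{33} = 0.4380

The PACF at lag k is phi_{kk}, the last component of the solution
to the Yule-Walker system G_k phi = r_k where
  (G_k)_{ij} = rho(|i - j|), (r_k)_i = rho(i), i,j = 1..k.
Equivalently, Durbin-Levinson gives phi_{kk} iteratively:
  phi_{11} = rho(1)
  phi_{kk} = [rho(k) - sum_{j=1..k-1} phi_{k-1,j} rho(k-j)]
            / [1 - sum_{j=1..k-1} phi_{k-1,j} rho(j)],
  phi_{k,j} = phi_{k-1,j} - phi_{kk} phi_{k-1,k-j},  j = 1..k-1.
Step k = 1:
  phi_11 = rho(1) = -0.3875.
Step k = 2:
  phi_22 = [rho(2) - phi_11 rho(1)] / [1 - phi_11 rho(1)] = [-0.0604 - (-0.3875)(-0.3875)] / [1 - (-0.3875)(-0.3875)]
         = -0.21055625 / 0.84984375 = -0.247759.
  Update: phi_21 = phi_11 - phi_22 phi_11 = -0.3875 - (-0.247759)(-0.3875) = -0.483507.
Step k = 3:
  phi_33 = [rho(3) - phi_21 rho(2) - phi_22 rho(1)] / [1 - phi_21 rho(1) - phi_22 rho(2)]
    numerator   = 0.4746 - (-0.483507)(-0.0604) - (-0.247759)(-0.3875) = 0.34938968
    denominator = 1 - (-0.483507)(-0.3875) - (-0.247759)(-0.0604) = 0.79767659
  phi_33 = 0.34938968 / 0.79767659 = 0.438.
Therefore phi_{33} = 0.4380.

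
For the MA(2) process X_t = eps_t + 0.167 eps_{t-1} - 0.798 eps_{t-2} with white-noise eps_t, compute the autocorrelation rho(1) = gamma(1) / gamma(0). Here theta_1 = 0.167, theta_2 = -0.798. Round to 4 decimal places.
\rho(1) = 0.0203

For an MA(q) process with theta_0 = 1, the autocovariance is
  gamma(k) = sigma^2 * sum_{i=0..q-k} theta_i * theta_{i+k},
and rho(k) = gamma(k) / gamma(0). Sigma^2 cancels.
  numerator   = (1)*(0.167) + (0.167)*(-0.798) = 0.033734.
  denominator = (1)^2 + (0.167)^2 + (-0.798)^2 = 1.664693.
  rho(1) = 0.033734 / 1.664693 = 0.0203.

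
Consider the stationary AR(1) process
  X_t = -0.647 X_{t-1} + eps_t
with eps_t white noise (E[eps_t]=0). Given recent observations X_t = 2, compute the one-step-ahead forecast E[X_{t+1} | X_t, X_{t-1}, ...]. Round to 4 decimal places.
E[X_{t+1} \mid \mathcal F_t] = -1.2940

For an AR(p) model X_t = c + sum_i phi_i X_{t-i} + eps_t, the
one-step-ahead conditional mean is
  E[X_{t+1} | X_t, ...] = c + sum_i phi_i X_{t+1-i}.
Substitute known values:
  E[X_{t+1} | ...] = (-0.647) * (2)
                   = -1.2940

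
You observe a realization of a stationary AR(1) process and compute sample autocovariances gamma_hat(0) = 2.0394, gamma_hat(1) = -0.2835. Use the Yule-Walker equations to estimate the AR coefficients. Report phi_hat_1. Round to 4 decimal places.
\hat\phi_{1} = -0.1390

The Yule-Walker equations for an AR(p) process read, in matrix form,
  Gamma_p phi = r_p,   with   (Gamma_p)_{ij} = gamma(|i - j|),
                       (r_p)_i = gamma(i),   i,j = 1..p.
Substitute the sample gammas (Toeplitz matrix and right-hand side of size 1):
  Gamma_p = [[2.0394]]
  r_p     = [-0.2835]
With p = 1 this is the single equation gamma(0) phi_1 = gamma(1):
  phi_hat_1 = gamma(1) / gamma(0) = -0.2835 / 2.0394 = -0.1390.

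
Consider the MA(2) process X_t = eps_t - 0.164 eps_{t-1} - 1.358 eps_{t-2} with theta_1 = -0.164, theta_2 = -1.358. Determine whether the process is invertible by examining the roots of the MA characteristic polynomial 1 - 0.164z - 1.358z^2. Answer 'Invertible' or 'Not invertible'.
\text{Not invertible}

The MA(q) characteristic polynomial is P(z) = 1 - 0.164z - 1.358z^2.
Invertibility requires all roots to lie outside the unit circle, i.e. |z| > 1 for every root.
Set 1 + (-0.164) z + (-1.358) z^2 = 0, i.e. a z^2 + b z + c = 0 with a = -1.358, b = -0.164, c = 1.
Discriminant D = b^2 - 4ac = (-0.164)^2 - 4*(-1.358)*1 = 0.026896 - (-5.432) = 5.458896.
D >= 0, so the roots are real: z = (-b +/- sqrt(D)) / (2a) = (0.164 +/- 2.336428) / (-2.716).
  z_1 = (0.164 + 2.336428) / (-2.716) = -0.9206,   |z_1| = 0.9206.
  z_2 = (0.164 - 2.336428) / (-2.716) = 0.7999,   |z_2| = 0.7999.
Moduli of all roots: 0.9206, 0.7999.
All moduli strictly greater than 1? No.
Verdict: Not invertible.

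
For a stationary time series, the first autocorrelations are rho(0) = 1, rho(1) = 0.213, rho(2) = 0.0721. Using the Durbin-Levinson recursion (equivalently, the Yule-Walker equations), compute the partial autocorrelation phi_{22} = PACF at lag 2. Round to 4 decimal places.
\phi_{22} = 0.0280

The PACF at lag k is phi_{kk}, the last component of the solution
to the Yule-Walker system G_k phi = r_k where
  (G_k)_{ij} = rho(|i - j|), (r_k)_i = rho(i), i,j = 1..k.
Equivalently, Durbin-Levinson gives phi_{kk} iteratively:
  phi_{11} = rho(1)
  phi_{kk} = [rho(k) - sum_{j=1..k-1} phi_{k-1,j} rho(k-j)]
            / [1 - sum_{j=1..k-1} phi_{k-1,j} rho(j)],
  phi_{k,j} = phi_{k-1,j} - phi_{kk} phi_{k-1,k-j},  j = 1..k-1.
Step k = 1:
  phi_11 = rho(1) = 0.213.
Step k = 2:
  phi_22 = [rho(2) - phi_11 rho(1)] / [1 - phi_11 rho(1)] = [0.0721 - (0.213)(0.213)] / [1 - (0.213)(0.213)]
         = 0.026731 / 0.954631 = 0.028.
Therefore phi_{22} = 0.0280.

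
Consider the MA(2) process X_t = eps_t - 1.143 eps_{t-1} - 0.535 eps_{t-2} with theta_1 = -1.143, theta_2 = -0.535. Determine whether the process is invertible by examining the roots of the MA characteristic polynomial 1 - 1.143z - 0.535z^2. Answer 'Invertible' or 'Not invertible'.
\text{Not invertible}

The MA(q) characteristic polynomial is P(z) = 1 - 1.143z - 0.535z^2.
Invertibility requires all roots to lie outside the unit circle, i.e. |z| > 1 for every root.
Set 1 + (-1.143) z + (-0.535) z^2 = 0, i.e. a z^2 + b z + c = 0 with a = -0.535, b = -1.143, c = 1.
Discriminant D = b^2 - 4ac = (-1.143)^2 - 4*(-0.535)*1 = 1.306449 - (-2.14) = 3.446449.
D >= 0, so the roots are real: z = (-b +/- sqrt(D)) / (2a) = (1.143 +/- 1.856461) / (-1.07).
  z_1 = (1.143 + 1.856461) / (-1.07) = -2.8032,   |z_1| = 2.8032.
  z_2 = (1.143 - 1.856461) / (-1.07) = 0.6668,   |z_2| = 0.6668.
Moduli of all roots: 2.8032, 0.6668.
All moduli strictly greater than 1? No.
Verdict: Not invertible.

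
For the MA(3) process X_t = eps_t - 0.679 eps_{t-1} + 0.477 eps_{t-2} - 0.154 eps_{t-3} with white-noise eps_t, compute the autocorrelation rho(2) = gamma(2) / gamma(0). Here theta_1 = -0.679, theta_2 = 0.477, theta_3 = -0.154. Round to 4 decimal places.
\rho(2) = 0.3396

For an MA(q) process with theta_0 = 1, the autocovariance is
  gamma(k) = sigma^2 * sum_{i=0..q-k} theta_i * theta_{i+k},
and rho(k) = gamma(k) / gamma(0). Sigma^2 cancels.
  numerator   = (1)*(0.477) + (-0.679)*(-0.154) = 0.581566.
  denominator = (1)^2 + (-0.679)^2 + (0.477)^2 + (-0.154)^2 = 1.712286.
  rho(2) = 0.581566 / 1.712286 = 0.3396.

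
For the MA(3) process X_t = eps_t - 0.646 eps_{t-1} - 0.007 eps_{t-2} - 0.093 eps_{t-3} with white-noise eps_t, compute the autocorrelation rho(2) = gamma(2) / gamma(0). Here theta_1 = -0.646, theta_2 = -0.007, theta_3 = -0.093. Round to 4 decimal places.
\rho(2) = 0.0372

For an MA(q) process with theta_0 = 1, the autocovariance is
  gamma(k) = sigma^2 * sum_{i=0..q-k} theta_i * theta_{i+k},
and rho(k) = gamma(k) / gamma(0). Sigma^2 cancels.
  numerator   = (1)*(-0.007) + (-0.646)*(-0.093) = 0.053078.
  denominator = (1)^2 + (-0.646)^2 + (-0.007)^2 + (-0.093)^2 = 1.426014.
  rho(2) = 0.053078 / 1.426014 = 0.0372.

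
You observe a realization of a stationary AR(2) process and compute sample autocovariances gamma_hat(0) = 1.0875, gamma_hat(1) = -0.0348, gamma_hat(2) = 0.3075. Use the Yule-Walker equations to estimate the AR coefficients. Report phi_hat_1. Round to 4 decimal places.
\hat\phi_{1} = -0.0230

The Yule-Walker equations for an AR(p) process read, in matrix form,
  Gamma_p phi = r_p,   with   (Gamma_p)_{ij} = gamma(|i - j|),
                       (r_p)_i = gamma(i),   i,j = 1..p.
Substitute the sample gammas (Toeplitz matrix and right-hand side of size 2):
  Gamma_p = [[1.0875, -0.0348], [-0.0348, 1.0875]]
  r_p     = [-0.0348, 0.3075]
Written out:
  1.0875 phi_1 - 0.0348 phi_2 = -0.0348
  -0.0348 phi_1 + 1.0875 phi_2 = 0.3075
Solve by Cramer's rule:
  det = gamma(0)^2 - gamma(1)^2 = (1.0875)^2 - (-0.0348)^2 = 1.18265625 - 0.00121104 = 1.18144521
  phi_hat_1 = [gamma(1) gamma(0) - gamma(1) gamma(2)] / det = [(-0.0348)(1.0875) - (-0.0348)(0.3075)] / 1.18144521 = -0.027144 / 1.18144521 = -0.023
  phi_hat_2 = [gamma(0) gamma(2) - gamma(1)^2] / det = [(1.0875)(0.3075) - (-0.0348)^2] / 1.18144521 = 0.33319521 / 1.18144521 = 0.282
So phi_hat = [-0.0230, 0.2820].
Therefore phi_hat_1 = -0.0230.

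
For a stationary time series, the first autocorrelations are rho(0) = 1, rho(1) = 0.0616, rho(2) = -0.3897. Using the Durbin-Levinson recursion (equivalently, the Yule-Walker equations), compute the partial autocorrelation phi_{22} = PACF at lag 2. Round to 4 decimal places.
\phi_{22} = -0.3950

The PACF at lag k is phi_{kk}, the last component of the solution
to the Yule-Walker system G_k phi = r_k where
  (G_k)_{ij} = rho(|i - j|), (r_k)_i = rho(i), i,j = 1..k.
Equivalently, Durbin-Levinson gives phi_{kk} iteratively:
  phi_{11} = rho(1)
  phi_{kk} = [rho(k) - sum_{j=1..k-1} phi_{k-1,j} rho(k-j)]
            / [1 - sum_{j=1..k-1} phi_{k-1,j} rho(j)],
  phi_{k,j} = phi_{k-1,j} - phi_{kk} phi_{k-1,k-j},  j = 1..k-1.
Step k = 1:
  phi_11 = rho(1) = 0.0616.
Step k = 2:
  phi_22 = [rho(2) - phi_11 rho(1)] / [1 - phi_11 rho(1)] = [-0.3897 - (0.0616)(0.0616)] / [1 - (0.0616)(0.0616)]
         = -0.39349456 / 0.99620544 = -0.395.
Therefore phi_{22} = -0.3950.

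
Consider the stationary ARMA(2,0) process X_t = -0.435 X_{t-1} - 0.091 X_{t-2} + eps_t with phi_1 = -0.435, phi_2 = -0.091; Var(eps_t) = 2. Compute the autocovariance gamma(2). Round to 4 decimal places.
\gamma(2) = 0.1977

Multiply the model equation by X_{t-k} and take expectations. With theta_0 = psi_0 = 1 and psi_j the MA(infinity) weights, this gives
  gamma(k) - sum_i phi_i gamma(k-i) = c_k,
  c_k = sigma^2 * sum_{j=k..q} theta_j psi_{j-k}   (c_k = 0 for k > q),
using gamma(-m) = gamma(m).
Pure AR (q = 0): c_0 = sigma^2 = 2, c_k = 0 for k >= 1.
Equations for k = 0, 1, 2 (AR order 2, c_2 = 0):
  (E0) gamma(0) = phi_1 gamma(1) + phi_2 gamma(2) + c_0
  (E1) gamma(1) = phi_1 gamma(0) + phi_2 gamma(1) + c_1
  (E2) gamma(2) = phi_1 gamma(1) + phi_2 gamma(0)
From (E1): gamma(1) = A gamma(0) + B with
  A = phi_1 / (1 - phi_2) = -0.435 / 1.091 = -0.398717,   B = c_1 / (1 - phi_2) = 0 / 1.091 = 0.
Insert (E2) into (E0): gamma(0) (1 - phi_2^2) = phi_1 (1 + phi_2) gamma(1) + c_0.
  phi_1 (1 + phi_2) = (-0.435)(0.909) = -0.395415,   1 - phi_2^2 = 0.991719.
Replace gamma(1) by A gamma(0) + B and collect gamma(0):
  gamma(0) [0.991719 - (-0.395415)(-0.398717)] = c_0 = 2
  gamma(0) * 0.83406 = 2
  gamma(0) = 2 / 0.83406 = 2.397908.
  gamma(1) = A gamma(0) = (-0.398717)(2.397908) = -0.956086.
  gamma(2) = phi_1 gamma(1) + phi_2 gamma(0) = (-0.435)(-0.956086) + (-0.091)(2.397908) = 0.197688.
Therefore gamma(2) = 0.1977 (to 4 decimal places).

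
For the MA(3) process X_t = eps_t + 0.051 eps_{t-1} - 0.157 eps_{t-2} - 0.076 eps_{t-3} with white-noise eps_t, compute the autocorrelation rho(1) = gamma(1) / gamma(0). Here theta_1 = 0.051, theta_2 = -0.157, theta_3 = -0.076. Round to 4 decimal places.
\rho(1) = 0.0532

For an MA(q) process with theta_0 = 1, the autocovariance is
  gamma(k) = sigma^2 * sum_{i=0..q-k} theta_i * theta_{i+k},
and rho(k) = gamma(k) / gamma(0). Sigma^2 cancels.
  numerator   = (1)*(0.051) + (0.051)*(-0.157) + (-0.157)*(-0.076) = 0.054925.
  denominator = (1)^2 + (0.051)^2 + (-0.157)^2 + (-0.076)^2 = 1.033026.
  rho(1) = 0.054925 / 1.033026 = 0.0532.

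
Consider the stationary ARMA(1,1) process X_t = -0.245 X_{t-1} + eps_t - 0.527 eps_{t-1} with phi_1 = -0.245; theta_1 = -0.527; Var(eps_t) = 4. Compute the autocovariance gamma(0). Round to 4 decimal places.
\gamma(0) = 6.5362

Multiply the model equation by X_{t-k} and take expectations. With theta_0 = psi_0 = 1 and psi_j the MA(infinity) weights, this gives
  gamma(k) - sum_i phi_i gamma(k-i) = c_k,
  c_k = sigma^2 * sum_{j=k..q} theta_j psi_{j-k}   (c_k = 0 for k > q),
using gamma(-m) = gamma(m).
psi-weights needed (psi_j = theta_j + sum_i phi_i psi_{j-i}):
  psi_1 = theta_1 + phi_1 = -0.527 + (-0.245) = -0.772
Right-hand sides:
  c_0 = sigma^2 (1 + theta_1 psi_1) = 4 * (1 + (-0.527)(-0.772)) = 4 * 1.406844 = 5.627376
  c_1 = sigma^2 theta_1 = 4 * (-0.527) = -2.108
  c_2 = 0
Equations for k = 0 and k = 1 (AR order 1):
  gamma(0) = phi_1 gamma(1) + c_0
  gamma(1) = phi_1 gamma(0) + c_1
Substituting the second into the first: gamma(0) (1 - phi_1^2) = c_0 + phi_1 c_1, so
  gamma(0) = (c_0 + phi_1 c_1) / (1 - phi_1^2) = (5.627376 + (-0.245)(-2.108)) / (1 - (-0.245)^2) = 6.143836 / 0.939975 = 6.53617.
Therefore gamma(0) = 6.5362 (to 4 decimal places).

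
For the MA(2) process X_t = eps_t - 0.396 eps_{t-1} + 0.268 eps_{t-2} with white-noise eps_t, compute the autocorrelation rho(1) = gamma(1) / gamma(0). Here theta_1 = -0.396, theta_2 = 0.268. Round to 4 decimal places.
\rho(1) = -0.4087

For an MA(q) process with theta_0 = 1, the autocovariance is
  gamma(k) = sigma^2 * sum_{i=0..q-k} theta_i * theta_{i+k},
and rho(k) = gamma(k) / gamma(0). Sigma^2 cancels.
  numerator   = (1)*(-0.396) + (-0.396)*(0.268) = -0.502128.
  denominator = (1)^2 + (-0.396)^2 + (0.268)^2 = 1.22864.
  rho(1) = -0.502128 / 1.22864 = -0.4087.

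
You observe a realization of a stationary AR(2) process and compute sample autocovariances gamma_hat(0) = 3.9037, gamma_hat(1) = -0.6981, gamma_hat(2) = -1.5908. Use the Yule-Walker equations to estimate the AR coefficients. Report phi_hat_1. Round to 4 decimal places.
\hat\phi_{1} = -0.2600

The Yule-Walker equations for an AR(p) process read, in matrix form,
  Gamma_p phi = r_p,   with   (Gamma_p)_{ij} = gamma(|i - j|),
                       (r_p)_i = gamma(i),   i,j = 1..p.
Substitute the sample gammas (Toeplitz matrix and right-hand side of size 2):
  Gamma_p = [[3.9037, -0.6981], [-0.6981, 3.9037]]
  r_p     = [-0.6981, -1.5908]
Written out:
  3.9037 phi_1 - 0.6981 phi_2 = -0.6981
  -0.6981 phi_1 + 3.9037 phi_2 = -1.5908
Solve by Cramer's rule:
  det = gamma(0)^2 - gamma(1)^2 = (3.9037)^2 - (-0.6981)^2 = 15.23887369 - 0.48734361 = 14.75153008
  phi_hat_1 = [gamma(1) gamma(0) - gamma(1) gamma(2)] / det = [(-0.6981)(3.9037) - (-0.6981)(-1.5908)] / 14.75153008 = -3.83571045 / 14.75153008 = -0.26
  phi_hat_2 = [gamma(0) gamma(2) - gamma(1)^2] / det = [(3.9037)(-1.5908) - (-0.6981)^2] / 14.75153008 = -6.69734957 / 14.75153008 = -0.454
So phi_hat = [-0.2600, -0.4540].
Therefore phi_hat_1 = -0.2600.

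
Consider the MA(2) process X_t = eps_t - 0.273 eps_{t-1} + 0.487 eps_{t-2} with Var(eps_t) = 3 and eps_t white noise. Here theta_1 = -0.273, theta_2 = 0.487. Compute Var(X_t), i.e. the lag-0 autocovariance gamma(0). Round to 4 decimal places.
\gamma(0) = 3.9351

For an MA(q) process X_t = eps_t + sum_i theta_i eps_{t-i} with
Var(eps_t) = sigma^2, the variance is
  gamma(0) = sigma^2 * (1 + sum_i theta_i^2).
  sum_i theta_i^2 = (-0.273)^2 + (0.487)^2 = 0.074529 + 0.237169 = 0.311698.
  gamma(0) = 3 * (1 + 0.311698) = 3 * 1.311698 = 3.935094, which rounds to 3.9351.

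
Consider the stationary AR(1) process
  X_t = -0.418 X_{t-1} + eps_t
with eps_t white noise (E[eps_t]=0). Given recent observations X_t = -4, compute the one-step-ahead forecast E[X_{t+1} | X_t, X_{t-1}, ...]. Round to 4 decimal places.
E[X_{t+1} \mid \mathcal F_t] = 1.6720

For an AR(p) model X_t = c + sum_i phi_i X_{t-i} + eps_t, the
one-step-ahead conditional mean is
  E[X_{t+1} | X_t, ...] = c + sum_i phi_i X_{t+1-i}.
Substitute known values:
  E[X_{t+1} | ...] = (-0.418) * (-4)
                   = 1.6720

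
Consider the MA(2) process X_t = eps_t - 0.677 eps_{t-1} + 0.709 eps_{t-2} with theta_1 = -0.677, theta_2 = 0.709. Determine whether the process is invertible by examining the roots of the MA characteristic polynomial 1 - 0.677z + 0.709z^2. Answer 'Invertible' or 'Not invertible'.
\text{Invertible}

The MA(q) characteristic polynomial is P(z) = 1 - 0.677z + 0.709z^2.
Invertibility requires all roots to lie outside the unit circle, i.e. |z| > 1 for every root.
Set 1 + (-0.677) z + (0.709) z^2 = 0, i.e. a z^2 + b z + c = 0 with a = 0.709, b = -0.677, c = 1.
Discriminant D = b^2 - 4ac = (-0.677)^2 - 4*(0.709)*1 = 0.458329 - (2.836) = -2.377671.
D < 0, so the roots are the complex-conjugate pair z = (-b +/- i sqrt(-D)) / (2a) = 0.4774 +/- 1.0874i.
For a conjugate pair |z|^2 = z * conj(z) = (product of roots) = c/a = 1/(0.709) = 1.410437, so |z| = sqrt(1.410437) = 1.1876 for both roots.
Moduli of all roots: 1.1876, 1.1876.
All moduli strictly greater than 1? Yes.
Verdict: Invertible.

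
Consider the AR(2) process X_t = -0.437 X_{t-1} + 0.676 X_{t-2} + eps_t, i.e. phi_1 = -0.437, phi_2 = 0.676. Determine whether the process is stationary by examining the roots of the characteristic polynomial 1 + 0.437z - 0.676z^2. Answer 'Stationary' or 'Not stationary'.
\text{Not stationary}

The AR(p) characteristic polynomial is P(z) = 1 + 0.437z - 0.676z^2.
Stationarity requires all roots to lie outside the unit circle, i.e. |z| > 1 for every root.
Set 1 + (0.437) z + (-0.676) z^2 = 0, i.e. a z^2 + b z + c = 0 with a = -0.676, b = 0.437, c = 1.
Discriminant D = b^2 - 4ac = (0.437)^2 - 4*(-0.676)*1 = 0.190969 - (-2.704) = 2.894969.
D >= 0, so the roots are real: z = (-b +/- sqrt(D)) / (2a) = (-0.437 +/- 1.701461) / (-1.352).
  z_1 = (-0.437 + 1.701461) / (-1.352) = -0.9353,   |z_1| = 0.9353.
  z_2 = (-0.437 - 1.701461) / (-1.352) = 1.5817,   |z_2| = 1.5817.
Moduli of all roots: 0.9353, 1.5817.
All moduli strictly greater than 1? No.
Verdict: Not stationary.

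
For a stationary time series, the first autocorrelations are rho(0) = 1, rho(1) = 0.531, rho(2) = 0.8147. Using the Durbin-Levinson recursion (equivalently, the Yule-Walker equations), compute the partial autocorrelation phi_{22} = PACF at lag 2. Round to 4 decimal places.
\phi_{22} = 0.7419

The PACF at lag k is phi_{kk}, the last component of the solution
to the Yule-Walker system G_k phi = r_k where
  (G_k)_{ij} = rho(|i - j|), (r_k)_i = rho(i), i,j = 1..k.
Equivalently, Durbin-Levinson gives phi_{kk} iteratively:
  phi_{11} = rho(1)
  phi_{kk} = [rho(k) - sum_{j=1..k-1} phi_{k-1,j} rho(k-j)]
            / [1 - sum_{j=1..k-1} phi_{k-1,j} rho(j)],
  phi_{k,j} = phi_{k-1,j} - phi_{kk} phi_{k-1,k-j},  j = 1..k-1.
Step k = 1:
  phi_11 = rho(1) = 0.531.
Step k = 2:
  phi_22 = [rho(2) - phi_11 rho(1)] / [1 - phi_11 rho(1)] = [0.8147 - (0.531)(0.531)] / [1 - (0.531)(0.531)]
         = 0.532739 / 0.718039 = 0.7419.
Therefore phi_{22} = 0.7419.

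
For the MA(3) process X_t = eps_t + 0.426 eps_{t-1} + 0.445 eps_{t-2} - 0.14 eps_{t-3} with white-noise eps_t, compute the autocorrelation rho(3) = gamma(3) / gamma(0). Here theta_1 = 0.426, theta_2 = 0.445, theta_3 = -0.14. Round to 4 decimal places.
\rho(3) = -0.1001

For an MA(q) process with theta_0 = 1, the autocovariance is
  gamma(k) = sigma^2 * sum_{i=0..q-k} theta_i * theta_{i+k},
and rho(k) = gamma(k) / gamma(0). Sigma^2 cancels.
  numerator   = (1)*(-0.14) = -0.14.
  denominator = (1)^2 + (0.426)^2 + (0.445)^2 + (-0.14)^2 = 1.399101.
  rho(3) = -0.14 / 1.399101 = -0.1001.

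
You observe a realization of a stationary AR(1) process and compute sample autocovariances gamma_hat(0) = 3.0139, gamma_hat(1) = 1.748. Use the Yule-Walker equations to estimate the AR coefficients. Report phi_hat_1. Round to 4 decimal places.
\hat\phi_{1} = 0.5800

The Yule-Walker equations for an AR(p) process read, in matrix form,
  Gamma_p phi = r_p,   with   (Gamma_p)_{ij} = gamma(|i - j|),
                       (r_p)_i = gamma(i),   i,j = 1..p.
Substitute the sample gammas (Toeplitz matrix and right-hand side of size 1):
  Gamma_p = [[3.0139]]
  r_p     = [1.748]
With p = 1 this is the single equation gamma(0) phi_1 = gamma(1):
  phi_hat_1 = gamma(1) / gamma(0) = 1.748 / 3.0139 = 0.5800.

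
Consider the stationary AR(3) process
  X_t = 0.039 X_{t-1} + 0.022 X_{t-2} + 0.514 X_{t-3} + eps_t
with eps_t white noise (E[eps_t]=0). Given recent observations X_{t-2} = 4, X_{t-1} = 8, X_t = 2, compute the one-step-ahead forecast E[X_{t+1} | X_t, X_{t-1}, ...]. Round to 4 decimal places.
E[X_{t+1} \mid \mathcal F_t] = 2.3100

For an AR(p) model X_t = c + sum_i phi_i X_{t-i} + eps_t, the
one-step-ahead conditional mean is
  E[X_{t+1} | X_t, ...] = c + sum_i phi_i X_{t+1-i}.
Substitute known values:
  E[X_{t+1} | ...] = (0.039) * (2) + (0.022) * (8) + (0.514) * (4)
                   = 2.3100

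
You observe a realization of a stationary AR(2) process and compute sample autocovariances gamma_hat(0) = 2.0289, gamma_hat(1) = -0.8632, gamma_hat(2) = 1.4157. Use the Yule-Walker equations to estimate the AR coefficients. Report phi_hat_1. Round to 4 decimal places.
\hat\phi_{1} = -0.1570

The Yule-Walker equations for an AR(p) process read, in matrix form,
  Gamma_p phi = r_p,   with   (Gamma_p)_{ij} = gamma(|i - j|),
                       (r_p)_i = gamma(i),   i,j = 1..p.
Substitute the sample gammas (Toeplitz matrix and right-hand side of size 2):
  Gamma_p = [[2.0289, -0.8632], [-0.8632, 2.0289]]
  r_p     = [-0.8632, 1.4157]
Written out:
  2.0289 phi_1 - 0.8632 phi_2 = -0.8632
  -0.8632 phi_1 + 2.0289 phi_2 = 1.4157
Solve by Cramer's rule:
  det = gamma(0)^2 - gamma(1)^2 = (2.0289)^2 - (-0.8632)^2 = 4.11643521 - 0.74511424 = 3.37132097
  phi_hat_1 = [gamma(1) gamma(0) - gamma(1) gamma(2)] / det = [(-0.8632)(2.0289) - (-0.8632)(1.4157)] / 3.37132097 = -0.52931424 / 3.37132097 = -0.157
  phi_hat_2 = [gamma(0) gamma(2) - gamma(1)^2] / det = [(2.0289)(1.4157) - (-0.8632)^2] / 3.37132097 = 2.12719949 / 3.37132097 = 0.631
So phi_hat = [-0.1570, 0.6310].
Therefore phi_hat_1 = -0.1570.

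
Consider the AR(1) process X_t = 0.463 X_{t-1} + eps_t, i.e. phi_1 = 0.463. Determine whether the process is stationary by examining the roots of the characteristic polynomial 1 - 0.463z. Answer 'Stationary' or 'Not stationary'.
\text{Stationary}

The AR(p) characteristic polynomial is P(z) = 1 - 0.463z.
Stationarity requires all roots to lie outside the unit circle, i.e. |z| > 1 for every root.
This is linear in z: 1 + (-0.463) z = 0  =>  z = -1/(-0.463) = 2.159827,  |z| = 2.159827.
Moduli of all roots: 2.1598.
All moduli strictly greater than 1? Yes.
Verdict: Stationary.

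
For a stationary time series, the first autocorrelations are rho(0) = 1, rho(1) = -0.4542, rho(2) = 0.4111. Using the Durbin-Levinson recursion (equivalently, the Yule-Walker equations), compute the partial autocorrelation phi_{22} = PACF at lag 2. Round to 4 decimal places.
\phi_{22} = 0.2580

The PACF at lag k is phi_{kk}, the last component of the solution
to the Yule-Walker system G_k phi = r_k where
  (G_k)_{ij} = rho(|i - j|), (r_k)_i = rho(i), i,j = 1..k.
Equivalently, Durbin-Levinson gives phi_{kk} iteratively:
  phi_{11} = rho(1)
  phi_{kk} = [rho(k) - sum_{j=1..k-1} phi_{k-1,j} rho(k-j)]
            / [1 - sum_{j=1..k-1} phi_{k-1,j} rho(j)],
  phi_{k,j} = phi_{k-1,j} - phi_{kk} phi_{k-1,k-j},  j = 1..k-1.
Step k = 1:
  phi_11 = rho(1) = -0.4542.
Step k = 2:
  phi_22 = [rho(2) - phi_11 rho(1)] / [1 - phi_11 rho(1)] = [0.4111 - (-0.4542)(-0.4542)] / [1 - (-0.4542)(-0.4542)]
         = 0.20480236 / 0.79370236 = 0.258.
Therefore phi_{22} = 0.2580.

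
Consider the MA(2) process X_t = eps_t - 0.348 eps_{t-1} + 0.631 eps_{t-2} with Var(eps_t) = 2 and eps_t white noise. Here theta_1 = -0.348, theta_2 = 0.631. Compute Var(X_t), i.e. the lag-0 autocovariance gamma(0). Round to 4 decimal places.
\gamma(0) = 3.0385

For an MA(q) process X_t = eps_t + sum_i theta_i eps_{t-i} with
Var(eps_t) = sigma^2, the variance is
  gamma(0) = sigma^2 * (1 + sum_i theta_i^2).
  sum_i theta_i^2 = (-0.348)^2 + (0.631)^2 = 0.121104 + 0.398161 = 0.519265.
  gamma(0) = 2 * (1 + 0.519265) = 2 * 1.519265 = 3.03853, which rounds to 3.0385.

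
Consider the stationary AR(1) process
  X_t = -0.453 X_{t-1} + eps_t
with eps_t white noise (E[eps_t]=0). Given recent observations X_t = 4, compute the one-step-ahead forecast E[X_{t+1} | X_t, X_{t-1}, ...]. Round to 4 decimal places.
E[X_{t+1} \mid \mathcal F_t] = -1.8120

For an AR(p) model X_t = c + sum_i phi_i X_{t-i} + eps_t, the
one-step-ahead conditional mean is
  E[X_{t+1} | X_t, ...] = c + sum_i phi_i X_{t+1-i}.
Substitute known values:
  E[X_{t+1} | ...] = (-0.453) * (4)
                   = -1.8120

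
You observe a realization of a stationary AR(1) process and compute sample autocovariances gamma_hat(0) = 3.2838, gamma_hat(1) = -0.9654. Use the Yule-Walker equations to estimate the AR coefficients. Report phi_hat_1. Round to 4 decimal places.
\hat\phi_{1} = -0.2940

The Yule-Walker equations for an AR(p) process read, in matrix form,
  Gamma_p phi = r_p,   with   (Gamma_p)_{ij} = gamma(|i - j|),
                       (r_p)_i = gamma(i),   i,j = 1..p.
Substitute the sample gammas (Toeplitz matrix and right-hand side of size 1):
  Gamma_p = [[3.2838]]
  r_p     = [-0.9654]
With p = 1 this is the single equation gamma(0) phi_1 = gamma(1):
  phi_hat_1 = gamma(1) / gamma(0) = -0.9654 / 3.2838 = -0.2940.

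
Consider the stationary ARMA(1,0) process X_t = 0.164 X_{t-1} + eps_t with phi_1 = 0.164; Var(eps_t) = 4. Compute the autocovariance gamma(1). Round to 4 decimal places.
\gamma(1) = 0.6741

Multiply the model equation by X_{t-k} and take expectations. With theta_0 = psi_0 = 1 and psi_j the MA(infinity) weights, this gives
  gamma(k) - sum_i phi_i gamma(k-i) = c_k,
  c_k = sigma^2 * sum_{j=k..q} theta_j psi_{j-k}   (c_k = 0 for k > q),
using gamma(-m) = gamma(m).
Pure AR (q = 0): c_0 = sigma^2 = 4, c_k = 0 for k >= 1.
Equations for k = 0 and k = 1 (AR order 1):
  gamma(0) = phi_1 gamma(1) + c_0
  gamma(1) = phi_1 gamma(0) + c_1
Substituting the second into the first: gamma(0) (1 - phi_1^2) = c_0 + phi_1 c_1, so
  gamma(0) = c_0 / (1 - phi_1^2) = 4 / (1 - (0.164)^2) = 4 / 0.973104 = 4.110558.
  gamma(1) = phi_1 gamma(0) = (0.164)(4.110558) = 0.674131.
Therefore gamma(1) = 0.6741 (to 4 decimal places).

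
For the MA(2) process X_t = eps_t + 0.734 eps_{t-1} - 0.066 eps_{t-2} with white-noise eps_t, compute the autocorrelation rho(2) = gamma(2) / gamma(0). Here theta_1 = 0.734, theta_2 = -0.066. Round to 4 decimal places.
\rho(2) = -0.0428

For an MA(q) process with theta_0 = 1, the autocovariance is
  gamma(k) = sigma^2 * sum_{i=0..q-k} theta_i * theta_{i+k},
and rho(k) = gamma(k) / gamma(0). Sigma^2 cancels.
  numerator   = (1)*(-0.066) = -0.066.
  denominator = (1)^2 + (0.734)^2 + (-0.066)^2 = 1.543112.
  rho(2) = -0.066 / 1.543112 = -0.0428.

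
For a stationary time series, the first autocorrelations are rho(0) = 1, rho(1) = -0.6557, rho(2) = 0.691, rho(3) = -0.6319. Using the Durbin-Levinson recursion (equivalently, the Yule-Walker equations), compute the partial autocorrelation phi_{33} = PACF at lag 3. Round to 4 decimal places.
\phi_{33} = -0.1910

The PACF at lag k is phi_{kk}, the last component of the solution
to the Yule-Walker system G_k phi = r_k where
  (G_k)_{ij} = rho(|i - j|), (r_k)_i = rho(i), i,j = 1..k.
Equivalently, Durbin-Levinson gives phi_{kk} iteratively:
  phi_{11} = rho(1)
  phi_{kk} = [rho(k) - sum_{j=1..k-1} phi_{k-1,j} rho(k-j)]
            / [1 - sum_{j=1..k-1} phi_{k-1,j} rho(j)],
  phi_{k,j} = phi_{k-1,j} - phi_{kk} phi_{k-1,k-j},  j = 1..k-1.
Step k = 1:
  phi_11 = rho(1) = -0.6557.
Step k = 2:
  phi_22 = [rho(2) - phi_11 rho(1)] / [1 - phi_11 rho(1)] = [0.691 - (-0.6557)(-0.6557)] / [1 - (-0.6557)(-0.6557)]
         = 0.26105751 / 0.57005751 = 0.457949.
  Update: phi_21 = phi_11 - phi_22 phi_11 = -0.6557 - (0.457949)(-0.6557) = -0.355423.
Step k = 3:
  phi_33 = [rho(3) - phi_21 rho(2) - phi_22 rho(1)] / [1 - phi_21 rho(1) - phi_22 rho(2)]
    numerator   = -0.6319 - (-0.355423)(0.691) - (0.457949)(-0.6557) = -0.08602557
    denominator = 1 - (-0.355423)(-0.6557) - (0.457949)(0.691) = 0.45050637
  phi_33 = -0.08602557 / 0.45050637 = -0.191.
Therefore phi_{33} = -0.1910.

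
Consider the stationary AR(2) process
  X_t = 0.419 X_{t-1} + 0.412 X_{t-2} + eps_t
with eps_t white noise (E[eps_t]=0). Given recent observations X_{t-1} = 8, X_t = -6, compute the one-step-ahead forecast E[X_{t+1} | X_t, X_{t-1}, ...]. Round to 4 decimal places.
E[X_{t+1} \mid \mathcal F_t] = 0.7820

For an AR(p) model X_t = c + sum_i phi_i X_{t-i} + eps_t, the
one-step-ahead conditional mean is
  E[X_{t+1} | X_t, ...] = c + sum_i phi_i X_{t+1-i}.
Substitute known values:
  E[X_{t+1} | ...] = (0.419) * (-6) + (0.412) * (8)
                   = 0.7820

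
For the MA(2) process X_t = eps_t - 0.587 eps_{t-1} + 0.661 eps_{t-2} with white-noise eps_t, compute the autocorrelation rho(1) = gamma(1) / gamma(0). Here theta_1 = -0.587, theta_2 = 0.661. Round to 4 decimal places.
\rho(1) = -0.5473

For an MA(q) process with theta_0 = 1, the autocovariance is
  gamma(k) = sigma^2 * sum_{i=0..q-k} theta_i * theta_{i+k},
and rho(k) = gamma(k) / gamma(0). Sigma^2 cancels.
  numerator   = (1)*(-0.587) + (-0.587)*(0.661) = -0.975007.
  denominator = (1)^2 + (-0.587)^2 + (0.661)^2 = 1.78149.
  rho(1) = -0.975007 / 1.78149 = -0.5473.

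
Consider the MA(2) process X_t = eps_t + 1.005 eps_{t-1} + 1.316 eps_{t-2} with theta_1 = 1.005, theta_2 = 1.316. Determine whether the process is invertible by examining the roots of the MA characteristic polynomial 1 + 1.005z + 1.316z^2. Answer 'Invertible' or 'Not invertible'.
\text{Not invertible}

The MA(q) characteristic polynomial is P(z) = 1 + 1.005z + 1.316z^2.
Invertibility requires all roots to lie outside the unit circle, i.e. |z| > 1 for every root.
Set 1 + (1.005) z + (1.316) z^2 = 0, i.e. a z^2 + b z + c = 0 with a = 1.316, b = 1.005, c = 1.
Discriminant D = b^2 - 4ac = (1.005)^2 - 4*(1.316)*1 = 1.010025 - (5.264) = -4.253975.
D < 0, so the roots are the complex-conjugate pair z = (-b +/- i sqrt(-D)) / (2a) = -0.3818 +/- 0.7836i.
For a conjugate pair |z|^2 = z * conj(z) = (product of roots) = c/a = 1/(1.316) = 0.759878, so |z| = sqrt(0.759878) = 0.8717 for both roots.
Moduli of all roots: 0.8717, 0.8717.
All moduli strictly greater than 1? No.
Verdict: Not invertible.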